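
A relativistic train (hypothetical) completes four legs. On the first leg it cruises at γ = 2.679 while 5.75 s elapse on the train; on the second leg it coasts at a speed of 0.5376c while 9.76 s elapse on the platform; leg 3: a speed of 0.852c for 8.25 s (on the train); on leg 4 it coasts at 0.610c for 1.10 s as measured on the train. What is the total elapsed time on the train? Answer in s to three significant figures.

Leg 1: 5.75 s is already measured on the train.
Leg 2: γ = 1/√(1 − 0.5376²) = 1/√0.7110 = 1.186; τ_2 = 9.76/1.186 = 8.230 s.
Leg 3: 8.25 s is already measured on the train.
Leg 4: 1.10 s is already measured on the train.
Total: 5.750 + 8.230 + 8.250 + 1.100 s.

τ = 23.3 s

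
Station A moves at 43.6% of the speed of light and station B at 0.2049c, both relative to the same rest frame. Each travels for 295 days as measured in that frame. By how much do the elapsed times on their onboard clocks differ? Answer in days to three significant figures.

A: β = 0.436; γ = 1/√(1 − 0.436²) = 1/√0.8099 = 1.111; τ_A = 295/1.111 = 265.5 days.
B: γ = 1/√(1 − 0.2049²) = 1/√0.9580 = 1.022; τ_B = 295/1.022 = 288.7 days.

|τ_A − τ_B| = 23.3 days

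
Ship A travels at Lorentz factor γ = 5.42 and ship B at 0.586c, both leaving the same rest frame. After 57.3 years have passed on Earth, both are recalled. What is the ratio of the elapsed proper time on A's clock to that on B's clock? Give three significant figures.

A: γ = 5.42. B: γ = 1/√(1 − 0.586²) = 1/√0.6566 = 1.234.
τ_A/τ_B = γ_B/γ_A = 1.234/5.420 = 0.2277, so τ_A/τ_B = 0.2277.

τ_A/τ_B = 0.228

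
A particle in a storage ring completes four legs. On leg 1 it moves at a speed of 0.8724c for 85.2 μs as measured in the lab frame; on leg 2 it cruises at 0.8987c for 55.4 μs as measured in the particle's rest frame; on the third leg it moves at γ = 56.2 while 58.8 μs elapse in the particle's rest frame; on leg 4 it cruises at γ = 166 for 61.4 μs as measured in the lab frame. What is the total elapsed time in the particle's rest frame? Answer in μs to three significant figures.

τ = 156 μs

Leg 1: γ = 1/√(1 − 0.8724²) = 1/√0.2389 = 2.046; τ_1 = 85.2/2.046 = 41.65 μs.
Leg 2: 55.4 μs is already measured in the particle's rest frame.
Leg 3: 58.8 μs is already measured in the particle's rest frame.
Leg 4: γ = 166; τ_4 = 61.4/166.0 = 0.3699 μs.
Total: 41.65 + 55.40 + 58.80 + 0.3699 μs.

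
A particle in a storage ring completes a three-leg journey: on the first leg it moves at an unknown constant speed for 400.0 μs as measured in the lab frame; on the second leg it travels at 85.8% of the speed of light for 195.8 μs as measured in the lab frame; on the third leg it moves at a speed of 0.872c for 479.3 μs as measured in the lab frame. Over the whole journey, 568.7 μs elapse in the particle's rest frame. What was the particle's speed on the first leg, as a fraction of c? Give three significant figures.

β = 0.812

Leg 1: speed unknown; τ_1 = 400.0/γ_1.
Leg 2: β = 0.858; γ = 1/√(1 − 0.858²) = 1/√0.2638 = 1.947; τ_2 = 195.8/1.947 = 100.6 μs.
Leg 3: γ = 1/√(1 − 0.872²) = 1/√0.2396 = 2.043; τ_3 = 479.3/2.043 = 234.6 μs.
Total proper time: τ_1 + 100.6 + 234.6 = 568.7, so τ_1 = 568.7 − 335.2 = 233.5 μs.
γ_1 = 400.0/233.5 = 1.713; β = √(1 − 1/γ²) = √0.6592.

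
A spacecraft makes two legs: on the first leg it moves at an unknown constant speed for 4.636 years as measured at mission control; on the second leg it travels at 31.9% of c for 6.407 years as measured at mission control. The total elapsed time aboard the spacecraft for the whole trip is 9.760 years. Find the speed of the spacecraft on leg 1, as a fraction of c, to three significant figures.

β = 0.606

Leg 1: speed unknown; τ_1 = 4.636/γ_1.
Leg 2: β = 0.319; γ = 1/√(1 − 0.319²) = 1/√0.8982 = 1.055; τ_2 = 6.407/1.055 = 6.072 years.
Total proper time: τ_1 + 6.072 = 9.760, so τ_1 = 9.760 − 6.072 = 3.688 years.
γ_1 = 4.636/3.688 = 1.257; β = √(1 − 1/γ²) = √0.3672.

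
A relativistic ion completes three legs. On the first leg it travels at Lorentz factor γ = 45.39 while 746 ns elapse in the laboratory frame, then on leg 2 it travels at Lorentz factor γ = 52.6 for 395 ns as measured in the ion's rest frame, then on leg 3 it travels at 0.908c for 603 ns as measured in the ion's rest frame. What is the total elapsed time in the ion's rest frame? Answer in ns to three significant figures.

τ = 1010 ns

Leg 1: γ = 45.39; τ_1 = 746/45.39 = 16.44 ns.
Leg 2: 395 ns is already measured in the ion's rest frame.
Leg 3: 603 ns is already measured in the ion's rest frame.
Total: 16.44 + 395.0 + 603.0 ns.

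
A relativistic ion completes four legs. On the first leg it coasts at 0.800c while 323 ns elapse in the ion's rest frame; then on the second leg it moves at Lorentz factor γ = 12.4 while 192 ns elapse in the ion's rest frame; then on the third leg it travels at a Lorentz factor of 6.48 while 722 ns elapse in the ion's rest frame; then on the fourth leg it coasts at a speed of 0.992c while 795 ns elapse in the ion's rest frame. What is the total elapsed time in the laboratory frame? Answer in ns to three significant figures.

Leg 1: γ = 1/√(1 − 0.800²) = 5/3 ≈ 1.667; Δt_1 = 1.667 × 323 = 538.3 ns.
Leg 2: γ = 12.4; Δt_2 = 12.40 × 192 = 2381 ns.
Leg 3: γ = 6.48; Δt_3 = 6.480 × 722 = 4679 ns.
Leg 4: γ = 1/√(1 − 0.992²) = 1/√0.01594 = 7.922; Δt_4 = 7.922 × 795 = 6298 ns.
Total: 538.3 + 2381 + 4679 + 6298 ns.

Δt = 1.39×10⁴ ns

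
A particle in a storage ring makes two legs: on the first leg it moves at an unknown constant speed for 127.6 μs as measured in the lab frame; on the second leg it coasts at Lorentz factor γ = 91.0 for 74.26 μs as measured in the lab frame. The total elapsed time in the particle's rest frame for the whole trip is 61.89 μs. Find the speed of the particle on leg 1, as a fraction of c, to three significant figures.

β = 0.878

Leg 1: speed unknown; τ_1 = 127.6/γ_1.
Leg 2: γ = 91.0; τ_2 = 74.26/91.00 = 0.8160 μs.
Total proper time: τ_1 + 0.8160 = 61.89, so τ_1 = 61.89 − 0.8160 = 61.07 μs.
γ_1 = 127.6/61.07 = 2.089; β = √(1 − 1/γ²) = √0.7709.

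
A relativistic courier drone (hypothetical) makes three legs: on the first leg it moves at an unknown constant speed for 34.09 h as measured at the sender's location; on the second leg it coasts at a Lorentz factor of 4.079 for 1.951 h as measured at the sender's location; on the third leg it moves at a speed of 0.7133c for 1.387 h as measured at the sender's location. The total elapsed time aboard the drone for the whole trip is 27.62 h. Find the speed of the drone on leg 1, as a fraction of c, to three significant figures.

Leg 1: speed unknown; τ_1 = 34.09/γ_1.
Leg 2: γ = 4.079; τ_2 = 1.951/4.079 = 0.4783 h.
Leg 3: γ = 1/√(1 − 0.7133²) = 1/√0.4912 = 1.427; τ_3 = 1.387/1.427 = 0.9721 h.
Total proper time: τ_1 + 0.4783 + 0.9721 = 27.62, so τ_1 = 27.62 − 1.450 = 26.17 h.
γ_1 = 34.09/26.17 = 1.303; β = √(1 − 1/γ²) = √0.4107.

β = 0.641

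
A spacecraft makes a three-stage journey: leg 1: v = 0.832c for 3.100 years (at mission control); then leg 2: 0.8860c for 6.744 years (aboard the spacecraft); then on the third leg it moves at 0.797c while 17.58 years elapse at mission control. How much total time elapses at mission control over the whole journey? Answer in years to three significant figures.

Δt = 35.2 years

Leg 1: 3.100 years is already measured at mission control.
Leg 2: γ = 1/√(1 − 0.8860²) = 1/√0.2150 = 2.157; Δt_2 = 2.157 × 6.744 = 14.54 years.
Leg 3: 17.58 years is already measured at mission control.
Total: 3.100 + 14.54 + 17.58 years.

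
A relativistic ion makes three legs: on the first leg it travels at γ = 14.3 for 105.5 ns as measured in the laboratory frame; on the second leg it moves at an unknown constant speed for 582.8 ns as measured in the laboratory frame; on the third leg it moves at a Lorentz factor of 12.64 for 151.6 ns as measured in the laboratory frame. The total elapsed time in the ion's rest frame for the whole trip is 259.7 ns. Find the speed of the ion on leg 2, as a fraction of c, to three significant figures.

Leg 1: γ = 14.3; τ_1 = 105.5/14.30 = 7.378 ns.
Leg 2: speed unknown; τ_2 = 582.8/γ_2.
Leg 3: γ = 12.64; τ_3 = 151.6/12.64 = 11.99 ns.
Total proper time: 7.378 + τ_2 + 11.99 = 259.7, so τ_2 = 259.7 − 19.37 = 240.3 ns.
γ_2 = 582.8/240.3 = 2.425; β = √(1 − 1/γ²) = √0.8300.

β = 0.911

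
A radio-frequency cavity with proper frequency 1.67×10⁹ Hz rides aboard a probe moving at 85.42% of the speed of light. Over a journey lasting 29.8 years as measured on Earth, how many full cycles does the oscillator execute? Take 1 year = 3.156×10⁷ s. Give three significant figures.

β = 0.8542; γ = 1/√(1 − 0.8542²) = 1/√0.2703 = 1.923
The oscillator's own cycle count is N = f × τ where τ is the proper time aboard the probe. τ = Δt/γ = 29.8/1.923 = 15.49 years = 4.890×10⁸ s.
N = 1.67×10⁹ × 4.890×10⁸ = 8.166×10¹⁷.

N = 8.17×10¹⁷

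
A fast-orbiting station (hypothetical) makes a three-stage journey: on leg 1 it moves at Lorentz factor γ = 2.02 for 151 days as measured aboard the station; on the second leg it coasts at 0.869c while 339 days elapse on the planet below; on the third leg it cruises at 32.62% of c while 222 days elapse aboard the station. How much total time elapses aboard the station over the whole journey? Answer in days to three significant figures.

Leg 1: 151 days is already measured aboard the station.
Leg 2: γ = 1/√(1 − 0.869²) = 1/√0.2448 = 2.021; τ_2 = 339/2.021 = 167.7 days.
Leg 3: 222 days is already measured aboard the station.
Total: 151.0 + 167.7 + 222.0 days.

τ = 541 days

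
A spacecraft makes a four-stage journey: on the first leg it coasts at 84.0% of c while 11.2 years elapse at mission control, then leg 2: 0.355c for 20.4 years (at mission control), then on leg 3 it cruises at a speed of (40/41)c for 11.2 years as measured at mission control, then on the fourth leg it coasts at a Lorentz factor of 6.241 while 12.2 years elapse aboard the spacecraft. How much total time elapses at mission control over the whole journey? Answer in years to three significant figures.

Δt = 119 years

Leg 1: 11.2 years is already measured at mission control.
Leg 2: 20.4 years is already measured at mission control.
Leg 3: 11.2 years is already measured at mission control.
Leg 4: γ = 6.241; Δt_4 = 6.241 × 12.2 = 76.14 years.
Total: 11.20 + 20.40 + 11.20 + 76.14 years.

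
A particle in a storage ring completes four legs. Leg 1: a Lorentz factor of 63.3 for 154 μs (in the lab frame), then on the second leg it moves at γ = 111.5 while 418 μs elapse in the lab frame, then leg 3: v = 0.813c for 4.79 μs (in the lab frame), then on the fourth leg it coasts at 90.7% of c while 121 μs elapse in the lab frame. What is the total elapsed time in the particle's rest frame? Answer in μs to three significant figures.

τ = 59.9 μs

Leg 1: γ = 63.3; τ_1 = 154/63.30 = 2.433 μs.
Leg 2: γ = 111.5; τ_2 = 418/111.5 = 3.749 μs.
Leg 3: γ = 1/√(1 − 0.813²) = 1/√0.3390 = 1.717; τ_3 = 4.79/1.717 = 2.789 μs.
Leg 4: β = 0.907; γ = 1/√(1 − 0.907²) = 1/√0.1774 = 2.375; τ_4 = 121/2.375 = 50.96 μs.
Total: 2.433 + 3.749 + 2.789 + 50.96 μs.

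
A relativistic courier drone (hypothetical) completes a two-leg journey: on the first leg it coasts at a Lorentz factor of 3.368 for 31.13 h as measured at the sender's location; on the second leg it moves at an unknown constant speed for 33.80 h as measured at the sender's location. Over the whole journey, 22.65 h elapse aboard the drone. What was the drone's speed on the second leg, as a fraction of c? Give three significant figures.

Leg 1: γ = 3.368; τ_1 = 31.13/3.368 = 9.243 h.
Leg 2: speed unknown; τ_2 = 33.80/γ_2.
Total proper time: 9.243 + τ_2 = 22.65, so τ_2 = 22.65 − 9.243 = 13.41 h.
γ_2 = 33.80/13.41 = 2.521; β = √(1 − 1/γ²) = √0.8427.

β = 0.918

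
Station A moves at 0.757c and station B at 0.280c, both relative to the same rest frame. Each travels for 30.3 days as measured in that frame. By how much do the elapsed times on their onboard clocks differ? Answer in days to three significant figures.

|τ_A − τ_B| = 9.29 days

A: γ = 1/√(1 − 0.757²) = 1/√0.4270 = 1.530; τ_A = 30.3/1.530 = 19.80 days.
B: γ = 1/√(1 − 0.280²) = 25/24 ≈ 1.042; τ_B = 30.3/1.042 = 29.09 days.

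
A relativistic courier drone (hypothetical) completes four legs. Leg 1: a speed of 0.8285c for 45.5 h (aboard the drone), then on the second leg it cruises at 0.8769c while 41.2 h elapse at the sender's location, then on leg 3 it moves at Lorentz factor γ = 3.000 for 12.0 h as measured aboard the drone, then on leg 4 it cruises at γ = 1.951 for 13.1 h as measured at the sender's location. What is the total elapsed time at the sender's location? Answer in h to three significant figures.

Leg 1: γ = 1/√(1 − 0.8285²) = 1/√0.3136 = 1.786; Δt_1 = 1.786 × 45.5 = 81.25 h.
Leg 2: 41.2 h is already measured at the sender's location.
Leg 3: γ = 3.000; Δt_3 = 3.000 × 12.0 = 36.00 h.
Leg 4: 13.1 h is already measured at the sender's location.
Total: 81.25 + 41.20 + 36.00 + 13.10 h.

Δt = 172 h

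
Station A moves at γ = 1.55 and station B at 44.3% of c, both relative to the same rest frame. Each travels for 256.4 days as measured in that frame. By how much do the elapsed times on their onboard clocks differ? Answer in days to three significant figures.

|τ_A − τ_B| = 64.4 days

A: γ = 1.55; τ_A = 256.4/1.550 = 165.4 days.
B: β = 0.443; γ = 1/√(1 − 0.443²) = 1/√0.8038 = 1.115; τ_B = 256.4/1.115 = 229.9 days.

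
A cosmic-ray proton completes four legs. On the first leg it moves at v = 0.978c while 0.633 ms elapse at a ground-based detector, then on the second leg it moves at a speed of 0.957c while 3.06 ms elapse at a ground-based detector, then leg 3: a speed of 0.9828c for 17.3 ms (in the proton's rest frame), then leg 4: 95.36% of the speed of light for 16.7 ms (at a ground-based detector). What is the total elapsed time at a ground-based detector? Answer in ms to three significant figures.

Leg 1: 0.633 ms is already measured at a ground-based detector.
Leg 2: 3.06 ms is already measured at a ground-based detector.
Leg 3: γ = 1/√(1 − 0.9828²) = 1/√0.03410 = 5.415; Δt_3 = 5.415 × 17.3 = 93.68 ms.
Leg 4: 16.7 ms is already measured at a ground-based detector.
Total: 0.6330 + 3.060 + 93.68 + 16.70 ms.

Δt = 114 ms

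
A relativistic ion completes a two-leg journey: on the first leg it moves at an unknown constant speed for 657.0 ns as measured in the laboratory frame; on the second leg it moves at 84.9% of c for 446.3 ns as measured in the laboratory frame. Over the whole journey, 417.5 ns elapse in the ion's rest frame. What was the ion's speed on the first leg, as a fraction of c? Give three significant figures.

β = 0.961

Leg 1: speed unknown; τ_1 = 657.0/γ_1.
Leg 2: β = 0.849; γ = 1/√(1 − 0.849²) = 1/√0.2792 = 1.893; τ_2 = 446.3/1.893 = 235.8 ns.
Total proper time: τ_1 + 235.8 = 417.5, so τ_1 = 417.5 − 235.8 = 181.7 ns.
γ_1 = 657.0/181.7 = 3.616; β = √(1 − 1/γ²) = √0.9235.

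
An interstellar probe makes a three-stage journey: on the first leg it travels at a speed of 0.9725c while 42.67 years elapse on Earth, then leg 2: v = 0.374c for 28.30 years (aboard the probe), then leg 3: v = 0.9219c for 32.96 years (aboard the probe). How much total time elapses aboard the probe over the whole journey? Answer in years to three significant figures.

Leg 1: γ = 1/√(1 − 0.9725²) = 1/√0.05424 = 4.294; τ_1 = 42.67/4.294 = 9.938 years.
Leg 2: 28.30 years is already measured aboard the probe.
Leg 3: 32.96 years is already measured aboard the probe.
Total: 9.938 + 28.30 + 32.96 years.

τ = 71.2 years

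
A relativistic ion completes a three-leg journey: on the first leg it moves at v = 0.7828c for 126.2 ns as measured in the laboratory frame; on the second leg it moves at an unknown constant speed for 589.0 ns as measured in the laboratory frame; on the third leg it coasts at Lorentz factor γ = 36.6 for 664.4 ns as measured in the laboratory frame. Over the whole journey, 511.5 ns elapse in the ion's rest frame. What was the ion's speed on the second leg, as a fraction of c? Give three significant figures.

β = 0.710

Leg 1: γ = 1/√(1 − 0.7828²) = 1/√0.3872 = 1.607; τ_1 = 126.2/1.607 = 78.53 ns.
Leg 2: speed unknown; τ_2 = 589.0/γ_2.
Leg 3: γ = 36.6; τ_3 = 664.4/36.60 = 18.15 ns.
Total proper time: 78.53 + τ_2 + 18.15 = 511.5, so τ_2 = 511.5 − 96.68 = 414.8 ns.
γ_2 = 589.0/414.8 = 1.420; β = √(1 − 1/γ²) = √0.5040.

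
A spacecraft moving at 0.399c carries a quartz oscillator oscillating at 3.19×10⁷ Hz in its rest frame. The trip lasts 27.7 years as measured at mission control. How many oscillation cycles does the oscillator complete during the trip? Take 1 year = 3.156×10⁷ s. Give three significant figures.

γ = 1/√(1 − 0.399²) = 1/√0.8408 = 1.091
The oscillator's own cycle count is N = f × τ where τ is the proper time aboard the spacecraft. τ = Δt/γ = 27.7/1.091 = 25.40 years = 8.016×10⁸ s.
N = 3.19×10⁷ × 8.016×10⁸ = 2.557×10¹⁶.

N = 2.56×10¹⁶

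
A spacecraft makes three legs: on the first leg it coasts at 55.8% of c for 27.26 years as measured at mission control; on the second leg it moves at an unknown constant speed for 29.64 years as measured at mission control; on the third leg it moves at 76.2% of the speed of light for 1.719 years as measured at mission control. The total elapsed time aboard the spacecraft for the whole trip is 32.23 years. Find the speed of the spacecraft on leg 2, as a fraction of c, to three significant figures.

β = 0.958

Leg 1: β = 0.558; γ = 1/√(1 − 0.558²) = 1/√0.6886 = 1.205; τ_1 = 27.26/1.205 = 22.62 years.
Leg 2: speed unknown; τ_2 = 29.64/γ_2.
Leg 3: β = 0.762; γ = 1/√(1 − 0.762²) = 1/√0.4194 = 1.544; τ_3 = 1.719/1.544 = 1.113 years.
Total proper time: 22.62 + τ_2 + 1.113 = 32.23, so τ_2 = 32.23 − 23.73 = 8.495 years.
γ_2 = 29.64/8.495 = 3.489; β = √(1 − 1/γ²) = √0.9179.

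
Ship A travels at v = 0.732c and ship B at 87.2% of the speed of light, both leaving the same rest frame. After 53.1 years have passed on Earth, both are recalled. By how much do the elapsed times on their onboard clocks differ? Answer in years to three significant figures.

|τ_A − τ_B| = 10.2 years

A: γ = 1/√(1 − 0.732²) = 1/√0.4642 = 1.468; τ_A = 53.1/1.468 = 36.18 years.
B: β = 0.872; γ = 1/√(1 − 0.872²) = 1/√0.2396 = 2.043; τ_B = 53.1/2.043 = 25.99 years.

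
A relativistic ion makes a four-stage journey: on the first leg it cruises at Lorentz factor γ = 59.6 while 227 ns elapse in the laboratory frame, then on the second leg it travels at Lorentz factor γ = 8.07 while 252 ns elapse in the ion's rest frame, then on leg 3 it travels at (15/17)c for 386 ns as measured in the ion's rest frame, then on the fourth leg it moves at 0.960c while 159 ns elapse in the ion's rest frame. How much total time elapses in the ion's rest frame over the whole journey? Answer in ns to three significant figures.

Leg 1: γ = 59.6; τ_1 = 227/59.60 = 3.809 ns.
Leg 2: 252 ns is already measured in the ion's rest frame.
Leg 3: 386 ns is already measured in the ion's rest frame.
Leg 4: 159 ns is already measured in the ion's rest frame.
Total: 3.809 + 252.0 + 386.0 + 159.0 ns.

τ = 801 ns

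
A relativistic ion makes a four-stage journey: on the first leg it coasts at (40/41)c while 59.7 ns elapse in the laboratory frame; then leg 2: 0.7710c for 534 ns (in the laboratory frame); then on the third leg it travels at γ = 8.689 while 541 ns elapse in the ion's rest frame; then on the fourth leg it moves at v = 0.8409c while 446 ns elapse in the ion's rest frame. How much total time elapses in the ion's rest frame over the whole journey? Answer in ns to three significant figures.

τ = 1340 ns

Leg 1: γ = 1/√(1 − (40/41)²) = 41/9 ≈ 4.556; τ_1 = 59.7/4.556 = 13.10 ns.
Leg 2: γ = 1/√(1 − 0.7710²) = 1/√0.4056 = 1.570; τ_2 = 534/1.570 = 340.1 ns.
Leg 3: 541 ns is already measured in the ion's rest frame.
Leg 4: 446 ns is already measured in the ion's rest frame.
Total: 13.10 + 340.1 + 541.0 + 446.0 ns.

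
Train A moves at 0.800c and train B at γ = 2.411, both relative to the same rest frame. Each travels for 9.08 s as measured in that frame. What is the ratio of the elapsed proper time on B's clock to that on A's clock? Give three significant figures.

τ_B/τ_A = 0.691

A: γ = 1/√(1 − 0.800²) = 5/3 ≈ 1.667. B: γ = 2.411.
τ_A/τ_B = γ_B/γ_A = 2.411/1.667 = 1.447, so τ_B/τ_A = 0.6913.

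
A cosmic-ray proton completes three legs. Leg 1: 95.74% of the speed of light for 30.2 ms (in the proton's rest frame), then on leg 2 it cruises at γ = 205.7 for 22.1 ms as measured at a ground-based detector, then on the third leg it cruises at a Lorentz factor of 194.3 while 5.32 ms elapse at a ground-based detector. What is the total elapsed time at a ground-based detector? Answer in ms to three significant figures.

Leg 1: β = 0.9574; γ = 1/√(1 − 0.9574²) = 1/√0.08339 = 3.463; Δt_1 = 3.463 × 30.2 = 104.6 ms.
Leg 2: 22.1 ms is already measured at a ground-based detector.
Leg 3: 5.32 ms is already measured at a ground-based detector.
Total: 104.6 + 22.10 + 5.320 ms.

Δt = 132 ms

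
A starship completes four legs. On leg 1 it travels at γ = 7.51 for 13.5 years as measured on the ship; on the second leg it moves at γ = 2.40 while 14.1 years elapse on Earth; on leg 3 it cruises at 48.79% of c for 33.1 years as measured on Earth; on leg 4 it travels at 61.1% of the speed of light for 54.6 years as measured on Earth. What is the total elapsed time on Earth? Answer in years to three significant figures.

Leg 1: γ = 7.51; Δt_1 = 7.510 × 13.5 = 101.4 years.
Leg 2: 14.1 years is already measured on Earth.
Leg 3: 33.1 years is already measured on Earth.
Leg 4: 54.6 years is already measured on Earth.
Total: 101.4 + 14.10 + 33.10 + 54.60 years.

Δt = 203 years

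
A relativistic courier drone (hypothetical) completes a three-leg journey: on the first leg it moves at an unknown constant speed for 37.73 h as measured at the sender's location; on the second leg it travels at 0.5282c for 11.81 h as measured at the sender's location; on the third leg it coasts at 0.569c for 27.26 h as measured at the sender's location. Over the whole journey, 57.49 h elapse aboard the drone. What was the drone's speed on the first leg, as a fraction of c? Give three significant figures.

β = 0.748

Leg 1: speed unknown; τ_1 = 37.73/γ_1.
Leg 2: γ = 1/√(1 − 0.5282²) = 1/√0.7210 = 1.178; τ_2 = 11.81/1.178 = 10.03 h.
Leg 3: γ = 1/√(1 − 0.569²) = 1/√0.6762 = 1.216; τ_3 = 27.26/1.216 = 22.42 h.
Total proper time: τ_1 + 10.03 + 22.42 = 57.49, so τ_1 = 57.49 − 32.45 = 25.04 h.
γ_1 = 37.73/25.04 = 1.506; β = √(1 − 1/γ²) = √0.5594.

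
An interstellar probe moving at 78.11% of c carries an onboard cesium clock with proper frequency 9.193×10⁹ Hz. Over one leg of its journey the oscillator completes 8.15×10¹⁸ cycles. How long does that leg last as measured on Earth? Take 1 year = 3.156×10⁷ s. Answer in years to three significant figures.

β = 0.7811; γ = 1/√(1 − 0.7811²) = 1/√0.3899 = 1.602
Proper time for N cycles: τ = N/f = 8.15×10¹⁸/(9.193×10⁹) = 8.865×10⁸ s = 28.09 years.
Lab-frame duration Δt = γτ = 1.602 × 28.09 = 44.99 years.

Δt = 45.0 years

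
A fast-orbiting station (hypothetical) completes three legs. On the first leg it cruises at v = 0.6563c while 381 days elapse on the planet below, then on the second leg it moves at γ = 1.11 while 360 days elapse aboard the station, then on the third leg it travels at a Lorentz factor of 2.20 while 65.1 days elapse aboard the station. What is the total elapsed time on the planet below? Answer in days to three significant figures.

Δt = 924 days

Leg 1: 381 days is already measured on the planet below.
Leg 2: γ = 1.11; Δt_2 = 1.110 × 360 = 399.6 days.
Leg 3: γ = 2.20; Δt_3 = 2.200 × 65.1 = 143.2 days.
Total: 381.0 + 399.6 + 143.2 days.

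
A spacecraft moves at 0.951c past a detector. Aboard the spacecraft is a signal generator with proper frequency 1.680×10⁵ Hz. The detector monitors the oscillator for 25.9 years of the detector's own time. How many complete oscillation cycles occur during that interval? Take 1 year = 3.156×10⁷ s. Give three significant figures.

γ = 1/√(1 − 0.951²) = 1/√0.09560 = 3.234
During 25.9 years of lab time, the oscillator's proper time advances by τ = Δt/γ = 25.9/3.234 = 8.008 years = 2.527×10⁸ s.
N = f × τ = 1.680×10⁵ × 2.527×10⁸ = 4.246×10¹³.

N = 4.25×10¹³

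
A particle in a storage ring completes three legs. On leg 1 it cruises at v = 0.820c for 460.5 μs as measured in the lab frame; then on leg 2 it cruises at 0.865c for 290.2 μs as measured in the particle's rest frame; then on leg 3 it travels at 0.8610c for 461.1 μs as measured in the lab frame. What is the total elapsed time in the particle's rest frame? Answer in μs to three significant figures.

Leg 1: γ = 1/√(1 − 0.820²) = 1/√0.3276 = 1.747; τ_1 = 460.5/1.747 = 263.6 μs.
Leg 2: 290.2 μs is already measured in the particle's rest frame.
Leg 3: γ = 1/√(1 − 0.8610²) = 1/√0.2587 = 1.966; τ_3 = 461.1/1.966 = 234.5 μs.
Total: 263.6 + 290.2 + 234.5 μs.

τ = 788 μs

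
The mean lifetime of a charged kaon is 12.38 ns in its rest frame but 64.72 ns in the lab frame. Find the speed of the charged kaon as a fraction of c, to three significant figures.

γ = Δt/τ₀ = 64.72/12.38 = 5.228
β = √(1 − 1/γ²) = √(1 − 0.03659) = √0.9634

v = 0.982c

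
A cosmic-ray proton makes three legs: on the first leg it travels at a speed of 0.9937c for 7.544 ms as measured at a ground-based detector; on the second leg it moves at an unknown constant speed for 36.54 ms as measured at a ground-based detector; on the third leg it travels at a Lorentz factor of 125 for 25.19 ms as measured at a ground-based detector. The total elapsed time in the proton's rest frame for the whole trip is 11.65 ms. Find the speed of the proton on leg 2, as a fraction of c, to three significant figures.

Leg 1: γ = 1/√(1 − 0.9937²) = 1/√0.01256 = 8.923; τ_1 = 7.544/8.923 = 0.8455 ms.
Leg 2: speed unknown; τ_2 = 36.54/γ_2.
Leg 3: γ = 125; τ_3 = 25.19/125.0 = 0.2015 ms.
Total proper time: 0.8455 + τ_2 + 0.2015 = 11.65, so τ_2 = 11.65 − 1.047 = 10.60 ms.
γ_2 = 36.54/10.60 = 3.446; β = √(1 − 1/γ²) = √0.9158.

β = 0.957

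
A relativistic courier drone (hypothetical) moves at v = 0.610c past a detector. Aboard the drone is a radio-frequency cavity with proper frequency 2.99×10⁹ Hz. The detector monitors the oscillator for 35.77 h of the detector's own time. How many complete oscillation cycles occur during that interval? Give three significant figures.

N = 3.05×10¹⁴

γ = 1/√(1 − 0.610²) = 1/√0.6279 = 1.262
During 35.77 h of lab time, the oscillator's proper time advances by τ = Δt/γ = 35.77/1.262 = 28.34 h = 1.020×10⁵ s.
N = f × τ = 2.99×10⁹ × 1.020×10⁵ = 3.051×10¹⁴.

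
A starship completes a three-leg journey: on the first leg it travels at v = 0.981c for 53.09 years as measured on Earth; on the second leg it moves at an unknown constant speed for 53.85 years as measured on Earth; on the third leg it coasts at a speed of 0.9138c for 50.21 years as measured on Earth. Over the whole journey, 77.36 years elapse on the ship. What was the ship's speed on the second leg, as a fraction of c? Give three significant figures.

β = 0.499

Leg 1: γ = 1/√(1 − 0.981²) = 1/√0.03764 = 5.154; τ_1 = 53.09/5.154 = 10.30 years.
Leg 2: speed unknown; τ_2 = 53.85/γ_2.
Leg 3: γ = 1/√(1 − 0.9138²) = 1/√0.1650 = 2.462; τ_3 = 50.21/2.462 = 20.39 years.
Total proper time: 10.30 + τ_2 + 20.39 = 77.36, so τ_2 = 77.36 − 30.69 = 46.67 years.
γ_2 = 53.85/46.67 = 1.154; β = √(1 − 1/γ²) = √0.2490.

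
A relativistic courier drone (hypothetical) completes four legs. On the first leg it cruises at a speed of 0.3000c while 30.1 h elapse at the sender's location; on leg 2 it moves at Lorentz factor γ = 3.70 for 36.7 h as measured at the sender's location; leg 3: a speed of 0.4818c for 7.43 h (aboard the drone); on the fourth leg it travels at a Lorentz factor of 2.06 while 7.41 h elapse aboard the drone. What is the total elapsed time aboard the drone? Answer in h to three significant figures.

τ = 53.5 h

Leg 1: γ = 1/√(1 − 0.3000²) = 1/√0.9100 = 1.048; τ_1 = 30.1/1.048 = 28.71 h.
Leg 2: γ = 3.70; τ_2 = 36.7/3.700 = 9.919 h.
Leg 3: 7.43 h is already measured aboard the drone.
Leg 4: 7.41 h is already measured aboard the drone.
Total: 28.71 + 9.919 + 7.430 + 7.410 h.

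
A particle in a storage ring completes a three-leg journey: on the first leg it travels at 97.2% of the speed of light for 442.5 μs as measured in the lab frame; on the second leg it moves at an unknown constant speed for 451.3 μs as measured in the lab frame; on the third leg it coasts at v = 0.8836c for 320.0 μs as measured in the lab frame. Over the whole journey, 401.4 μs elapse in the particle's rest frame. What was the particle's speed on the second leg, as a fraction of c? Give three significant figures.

β = 0.945

Leg 1: β = 0.972; γ = 1/√(1 − 0.972²) = 1/√0.05522 = 4.256; τ_1 = 442.5/4.256 = 104.0 μs.
Leg 2: speed unknown; τ_2 = 451.3/γ_2.
Leg 3: γ = 1/√(1 − 0.8836²) = 1/√0.2193 = 2.136; τ_3 = 320.0/2.136 = 149.8 μs.
Total proper time: 104.0 + τ_2 + 149.8 = 401.4, so τ_2 = 401.4 − 253.8 = 147.6 μs.
γ_2 = 451.3/147.6 = 3.058; β = √(1 − 1/γ²) = √0.8931.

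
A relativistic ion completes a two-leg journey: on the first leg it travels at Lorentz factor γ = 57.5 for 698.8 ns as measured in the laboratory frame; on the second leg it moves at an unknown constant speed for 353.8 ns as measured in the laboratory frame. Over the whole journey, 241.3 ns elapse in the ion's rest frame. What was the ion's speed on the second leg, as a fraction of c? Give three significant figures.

β = 0.762

Leg 1: γ = 57.5; τ_1 = 698.8/57.50 = 12.15 ns.
Leg 2: speed unknown; τ_2 = 353.8/γ_2.
Total proper time: 12.15 + τ_2 = 241.3, so τ_2 = 241.3 − 12.15 = 229.1 ns.
γ_2 = 353.8/229.1 = 1.544; β = √(1 − 1/γ²) = √0.5805.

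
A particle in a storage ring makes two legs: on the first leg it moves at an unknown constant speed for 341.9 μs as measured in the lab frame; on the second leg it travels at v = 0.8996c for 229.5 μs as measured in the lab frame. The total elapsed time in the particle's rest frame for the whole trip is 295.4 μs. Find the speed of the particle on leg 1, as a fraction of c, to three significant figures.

Leg 1: speed unknown; τ_1 = 341.9/γ_1.
Leg 2: γ = 1/√(1 − 0.8996²) = 1/√0.1907 = 2.290; τ_2 = 229.5/2.290 = 100.2 μs.
Total proper time: τ_1 + 100.2 = 295.4, so τ_1 = 295.4 − 100.2 = 195.2 μs.
γ_1 = 341.9/195.2 = 1.752; β = √(1 − 1/γ²) = √0.6741.

β = 0.821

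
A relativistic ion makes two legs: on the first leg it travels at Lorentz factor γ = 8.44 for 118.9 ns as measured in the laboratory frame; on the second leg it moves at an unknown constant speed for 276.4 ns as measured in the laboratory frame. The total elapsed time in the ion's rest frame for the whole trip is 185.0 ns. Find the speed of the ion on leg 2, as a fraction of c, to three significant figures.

β = 0.786

Leg 1: γ = 8.44; τ_1 = 118.9/8.440 = 14.09 ns.
Leg 2: speed unknown; τ_2 = 276.4/γ_2.
Total proper time: 14.09 + τ_2 = 185.0, so τ_2 = 185.0 − 14.09 = 170.9 ns.
γ_2 = 276.4/170.9 = 1.617; β = √(1 − 1/γ²) = √0.6176.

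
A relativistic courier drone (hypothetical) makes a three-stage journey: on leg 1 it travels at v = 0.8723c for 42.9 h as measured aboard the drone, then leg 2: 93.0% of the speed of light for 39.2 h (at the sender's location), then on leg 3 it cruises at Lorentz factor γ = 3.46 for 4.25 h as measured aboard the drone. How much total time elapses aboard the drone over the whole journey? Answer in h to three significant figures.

Leg 1: 42.9 h is already measured aboard the drone.
Leg 2: β = 0.930; γ = 1/√(1 − 0.930²) = 1/√0.1351 = 2.721; τ_2 = 39.2/2.721 = 14.41 h.
Leg 3: 4.25 h is already measured aboard the drone.
Total: 42.90 + 14.41 + 4.250 h.

τ = 61.6 h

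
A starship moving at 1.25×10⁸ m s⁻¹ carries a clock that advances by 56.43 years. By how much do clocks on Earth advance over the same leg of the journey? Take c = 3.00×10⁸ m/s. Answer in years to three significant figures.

Δt = 62.1 years

β = 1.25×10⁸/3.00×10⁸ = 0.4167; γ = 1/√(1 − 0.4167²) = 1.100
The interval measured on the ship is the proper time (both events occur at the same place in that frame); the lab-frame interval is Δt = γτ = 1.100 × 56.43 years.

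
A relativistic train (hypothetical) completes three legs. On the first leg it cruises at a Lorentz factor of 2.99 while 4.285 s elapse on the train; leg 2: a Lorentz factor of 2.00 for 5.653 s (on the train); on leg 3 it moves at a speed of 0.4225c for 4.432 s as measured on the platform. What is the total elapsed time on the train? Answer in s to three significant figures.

Leg 1: 4.285 s is already measured on the train.
Leg 2: 5.653 s is already measured on the train.
Leg 3: γ = 1/√(1 − 0.4225²) = 1/√0.8215 = 1.103; τ_3 = 4.432/1.103 = 4.017 s.
Total: 4.285 + 5.653 + 4.017 s.

τ = 14.0 s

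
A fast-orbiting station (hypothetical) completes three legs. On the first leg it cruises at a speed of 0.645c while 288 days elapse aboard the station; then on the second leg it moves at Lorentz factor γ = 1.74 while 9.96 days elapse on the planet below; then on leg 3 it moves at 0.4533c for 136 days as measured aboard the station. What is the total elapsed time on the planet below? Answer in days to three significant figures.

Leg 1: γ = 1/√(1 − 0.645²) = 1/√0.5840 = 1.309; Δt_1 = 1.309 × 288 = 376.9 days.
Leg 2: 9.96 days is already measured on the planet below.
Leg 3: γ = 1/√(1 − 0.4533²) = 1/√0.7945 = 1.122; Δt_3 = 1.122 × 136 = 152.6 days.
Total: 376.9 + 9.960 + 152.6 days.

Δt = 539 days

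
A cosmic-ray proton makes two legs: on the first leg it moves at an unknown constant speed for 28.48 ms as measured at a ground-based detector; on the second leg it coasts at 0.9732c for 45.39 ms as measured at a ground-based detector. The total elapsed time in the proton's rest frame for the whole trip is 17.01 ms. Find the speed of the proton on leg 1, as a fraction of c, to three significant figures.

β = 0.973

Leg 1: speed unknown; τ_1 = 28.48/γ_1.
Leg 2: γ = 1/√(1 − 0.9732²) = 1/√0.05288 = 4.349; τ_2 = 45.39/4.349 = 10.44 ms.
Total proper time: τ_1 + 10.44 = 17.01, so τ_1 = 17.01 − 10.44 = 6.572 ms.
γ_1 = 28.48/6.572 = 4.333; β = √(1 − 1/γ²) = √0.9467.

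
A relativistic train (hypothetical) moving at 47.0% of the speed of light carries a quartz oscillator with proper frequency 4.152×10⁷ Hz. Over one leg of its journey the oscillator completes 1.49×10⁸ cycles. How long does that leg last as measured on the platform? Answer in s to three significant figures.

Δt = 4.07 s

β = 0.470; γ = 1/√(1 − 0.470²) = 1/√0.7791 = 1.133
Proper time for N cycles: τ = N/f = 1.49×10⁸/(4.152×10⁷) = 3.589×10⁰ s = 3.589 s.
Lab-frame duration Δt = γτ = 1.133 × 3.589 = 4.066 s.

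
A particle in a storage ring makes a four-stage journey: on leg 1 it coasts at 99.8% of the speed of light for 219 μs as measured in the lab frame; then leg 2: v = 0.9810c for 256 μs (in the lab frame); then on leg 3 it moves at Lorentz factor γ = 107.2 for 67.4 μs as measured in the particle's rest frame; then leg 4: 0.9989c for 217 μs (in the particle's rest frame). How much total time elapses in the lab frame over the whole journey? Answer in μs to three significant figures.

Leg 1: 219 μs is already measured in the lab frame.
Leg 2: 256 μs is already measured in the lab frame.
Leg 3: γ = 107.2; Δt_3 = 107.2 × 67.4 = 7225 μs.
Leg 4: γ = 1/√(1 − 0.9989²) = 1/√0.002199 = 21.33; Δt_4 = 21.33 × 217 = 4628 μs.
Total: 219.0 + 256.0 + 7225 + 4628 μs.

Δt = 1.23×10⁴ μs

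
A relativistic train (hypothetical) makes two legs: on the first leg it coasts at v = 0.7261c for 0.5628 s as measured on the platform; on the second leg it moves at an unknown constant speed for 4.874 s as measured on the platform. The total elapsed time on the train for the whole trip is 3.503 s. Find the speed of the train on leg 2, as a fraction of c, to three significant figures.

Leg 1: γ = 1/√(1 − 0.7261²) = 1/√0.4728 = 1.454; τ_1 = 0.5628/1.454 = 0.3870 s.
Leg 2: speed unknown; τ_2 = 4.874/γ_2.
Total proper time: 0.3870 + τ_2 = 3.503, so τ_2 = 3.503 − 0.3870 = 3.116 s.
γ_2 = 4.874/3.116 = 1.564; β = √(1 − 1/γ²) = √0.5913.

β = 0.769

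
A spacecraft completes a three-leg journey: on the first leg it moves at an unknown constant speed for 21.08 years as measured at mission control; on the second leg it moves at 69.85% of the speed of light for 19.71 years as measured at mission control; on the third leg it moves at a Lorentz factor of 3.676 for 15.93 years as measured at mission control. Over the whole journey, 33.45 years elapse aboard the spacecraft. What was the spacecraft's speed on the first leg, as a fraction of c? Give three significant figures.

Leg 1: speed unknown; τ_1 = 21.08/γ_1.
Leg 2: β = 0.6985; γ = 1/√(1 − 0.6985²) = 1/√0.5121 = 1.397; τ_2 = 19.71/1.397 = 14.10 years.
Leg 3: γ = 3.676; τ_3 = 15.93/3.676 = 4.334 years.
Total proper time: τ_1 + 14.10 + 4.334 = 33.45, so τ_1 = 33.45 − 18.44 = 15.01 years.
γ_1 = 21.08/15.01 = 1.404; β = √(1 − 1/γ²) = √0.4929.

β = 0.702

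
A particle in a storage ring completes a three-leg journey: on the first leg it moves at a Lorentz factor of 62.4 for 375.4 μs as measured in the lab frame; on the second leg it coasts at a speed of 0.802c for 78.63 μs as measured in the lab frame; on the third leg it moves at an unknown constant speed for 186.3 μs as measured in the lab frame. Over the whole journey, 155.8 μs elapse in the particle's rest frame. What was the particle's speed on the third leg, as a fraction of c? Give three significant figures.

β = 0.834

Leg 1: γ = 62.4; τ_1 = 375.4/62.40 = 6.016 μs.
Leg 2: γ = 1/√(1 − 0.802²) = 1/√0.3568 = 1.674; τ_2 = 78.63/1.674 = 46.97 μs.
Leg 3: speed unknown; τ_3 = 186.3/γ_3.
Total proper time: 6.016 + 46.97 + τ_3 = 155.8, so τ_3 = 155.8 − 52.98 = 102.8 μs.
γ_3 = 186.3/102.8 = 1.812; β = √(1 − 1/γ²) = √0.6954.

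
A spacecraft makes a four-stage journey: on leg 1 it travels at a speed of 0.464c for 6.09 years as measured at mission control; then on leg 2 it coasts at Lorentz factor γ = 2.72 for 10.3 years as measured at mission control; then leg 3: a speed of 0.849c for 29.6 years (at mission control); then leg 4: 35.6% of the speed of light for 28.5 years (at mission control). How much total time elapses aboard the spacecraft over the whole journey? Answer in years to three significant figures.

τ = 51.5 years

Leg 1: γ = 1/√(1 − 0.464²) = 1/√0.7847 = 1.129; τ_1 = 6.09/1.129 = 5.395 years.
Leg 2: γ = 2.72; τ_2 = 10.3/2.720 = 3.787 years.
Leg 3: γ = 1/√(1 − 0.849²) = 1/√0.2792 = 1.893; τ_3 = 29.6/1.893 = 15.64 years.
Leg 4: β = 0.356; γ = 1/√(1 − 0.356²) = 1/√0.8733 = 1.070; τ_4 = 28.5/1.070 = 26.63 years.
Total: 5.395 + 3.787 + 15.64 + 26.63 years.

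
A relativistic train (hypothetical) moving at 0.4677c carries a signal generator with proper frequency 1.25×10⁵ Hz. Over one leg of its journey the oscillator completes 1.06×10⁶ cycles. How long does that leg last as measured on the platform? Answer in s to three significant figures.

Δt = 9.59 s

γ = 1/√(1 − 0.4677²) = 1/√0.7813 = 1.131
Proper time for N cycles: τ = N/f = 1.06×10⁶/(1.25×10⁵) = 8.480×10⁰ s = 8.480 s.
Lab-frame duration Δt = γτ = 1.131 × 8.480 = 9.594 s.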